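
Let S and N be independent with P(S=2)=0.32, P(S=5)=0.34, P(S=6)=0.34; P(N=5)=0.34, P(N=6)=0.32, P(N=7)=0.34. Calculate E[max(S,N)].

6.1156

E[max(S,N)] = Σ_s Σ_n max(s,n) · P(S=s)P(N=n)
 = 5·0.1088 + 6·0.1024 + 7·0.1088 + 5·0.1156 + 6·0.1088 + 7·0.1156 + 6·0.1156 + 6·0.1088 + 7·0.1156
 = 0.544 + 0.6144 + 0.7616 + 0.578 + 0.6528 + 0.8092 + 0.6936 + 0.6528 + 0.8092
 = 6.1156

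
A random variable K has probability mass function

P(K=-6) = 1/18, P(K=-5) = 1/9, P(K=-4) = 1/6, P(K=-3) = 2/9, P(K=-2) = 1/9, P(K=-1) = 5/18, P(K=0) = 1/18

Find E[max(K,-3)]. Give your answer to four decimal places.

-2.1667

E[max(K,-3)] = Σ max(k,-3)·P(K=k)
 = (-3)·1/18 + (-3)·1/9 + (-3)·1/6 + (-3)·2/9 + (-2)·1/9 + (-1)·5/18 + 0·1/18
 = (-1/6) + (-1/3) + (-1/2) + (-2/3) + (-2/9) + (-5/18) + 0
 = -13/6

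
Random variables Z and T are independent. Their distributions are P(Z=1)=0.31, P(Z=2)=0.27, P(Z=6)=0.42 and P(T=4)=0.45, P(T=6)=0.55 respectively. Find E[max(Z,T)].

5.478

E[max(Z,T)] = Σ_z Σ_t max(z,t) · P(Z=z)P(T=t)
 = 4·0.1395 + 6·0.1705 + 4·0.1215 + 6·0.1485 + 6·0.189 + 6·0.231
 = 0.558 + 1.023 + 0.486 + 0.891 + 1.134 + 1.386
 = 5.478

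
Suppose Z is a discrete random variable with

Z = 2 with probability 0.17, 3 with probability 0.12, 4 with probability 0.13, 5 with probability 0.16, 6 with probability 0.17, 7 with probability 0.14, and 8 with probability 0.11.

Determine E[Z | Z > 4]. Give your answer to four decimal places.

P(Z > 4) = 0.16 + 0.17 + 0.14 + 0.11 = 0.58.
E[Z | Z > 4] = [5·0.16 + 6·0.17 + 7·0.14 + 8·0.11] / 0.58
 = 3.68 / 0.58
 = 184/29

6.3448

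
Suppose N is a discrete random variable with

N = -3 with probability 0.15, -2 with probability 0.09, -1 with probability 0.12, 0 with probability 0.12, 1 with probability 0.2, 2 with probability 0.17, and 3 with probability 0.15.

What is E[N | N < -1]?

-2.625

P(N < -1) = 0.15 + 0.09 = 0.24.
E[N | N < -1] = [(-3)·0.15 + (-2)·0.09] / 0.24
 = -0.63 / 0.24
 = -21/8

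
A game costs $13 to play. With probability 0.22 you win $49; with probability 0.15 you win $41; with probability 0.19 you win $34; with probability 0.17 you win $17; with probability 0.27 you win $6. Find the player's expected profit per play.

14.9

E[payout] = 49·0.22 + 41·0.15 + 34·0.19 + 17·0.17 + 6·0.27
 = 10.78 + 6.15 + 6.46 + 2.89 + 1.62
 = 27.9
Net = 27.9 - 13 = 14.9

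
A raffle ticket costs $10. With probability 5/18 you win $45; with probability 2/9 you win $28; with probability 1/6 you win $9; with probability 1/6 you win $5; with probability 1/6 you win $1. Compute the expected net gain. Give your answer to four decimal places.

11.2222

E[payout] = 45·5/18 + 28·2/9 + 9·1/6 + 5·1/6 + 1·1/6
 = 25/2 + 56/9 + 3/2 + 5/6 + 1/6
 = 191/9
Net = 191/9 - 10 = 101/9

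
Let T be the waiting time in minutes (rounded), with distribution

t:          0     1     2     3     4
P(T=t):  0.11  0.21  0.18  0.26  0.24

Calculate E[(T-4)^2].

E[(T-4)^2] = Σ (t-4)^2·P(T=t)
 = 16·0.11 + 9·0.21 + 4·0.18 + 1·0.26 + 0·0.24
 = 1.76 + 1.89 + 0.72 + 0.26 + 0
 = 4.63

4.63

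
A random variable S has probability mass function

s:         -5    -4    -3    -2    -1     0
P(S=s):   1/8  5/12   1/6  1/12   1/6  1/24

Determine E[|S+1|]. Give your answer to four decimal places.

E[|S+1|] = Σ |s+1|·P(S=s)
 = 4·1/8 + 3·5/12 + 2·1/6 + 1·1/12 + 0·1/6 + 1·1/24
 = 1/2 + 5/4 + 1/3 + 1/12 + 0 + 1/24
 = 53/24

2.2083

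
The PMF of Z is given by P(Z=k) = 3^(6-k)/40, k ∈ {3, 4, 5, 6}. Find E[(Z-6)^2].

7.05

E[(Z-6)^2] = Σ (z-6)^2·P(Z=z)
 = 9·27/40 + 4·9/40 + 1·3/40 + 0·1/40
 = 243/40 + 9/10 + 3/40 + 0
 = 141/20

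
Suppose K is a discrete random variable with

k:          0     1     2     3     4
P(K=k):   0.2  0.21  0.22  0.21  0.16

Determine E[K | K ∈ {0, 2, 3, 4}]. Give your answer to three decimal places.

P(K ∈ {0, 2, 3, 4}) = 0.2 + 0.22 + 0.21 + 0.16 = 0.79.
E[K | K ∈ {0, 2, 3, 4}] = [0·0.2 + 2·0.22 + 3·0.21 + 4·0.16] / 0.79
 = 1.71 / 0.79
 = 171/79

2.165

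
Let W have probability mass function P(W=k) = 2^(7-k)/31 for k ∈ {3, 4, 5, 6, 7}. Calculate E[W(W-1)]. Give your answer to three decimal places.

12.065

E[W(W-1)] = Σ w(w-1)·P(W=w)
 = 6·16/31 + 12·8/31 + 20·4/31 + 30·2/31 + 42·1/31
 = 96/31 + 96/31 + 80/31 + 60/31 + 42/31
 = 374/31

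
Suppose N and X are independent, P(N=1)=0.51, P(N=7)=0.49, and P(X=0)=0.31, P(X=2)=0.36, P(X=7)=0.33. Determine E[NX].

11.9382

E[NX] = Σ_n Σ_x nx · P(N=n)P(X=x)
 = 0·0.1581 + 2·0.1836 + 7·0.1683 + 0·0.1519 + 14·0.1764 + 49·0.1617
 = 0 + 0.3672 + 1.1781 + 0 + 2.4696 + 7.9233
 = 11.9382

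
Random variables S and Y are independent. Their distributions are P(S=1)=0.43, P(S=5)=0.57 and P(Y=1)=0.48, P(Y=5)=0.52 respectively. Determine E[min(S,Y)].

2.1856

E[min(S,Y)] = Σ_s Σ_y min(s,y) · P(S=s)P(Y=y)
 = 1·0.2064 + 1·0.2236 + 1·0.2736 + 5·0.2964
 = 0.2064 + 0.2236 + 0.2736 + 1.482
 = 2.1856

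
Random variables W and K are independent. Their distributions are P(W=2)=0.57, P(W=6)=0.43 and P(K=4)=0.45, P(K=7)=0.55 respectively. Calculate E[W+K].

E[W+K] = Σ_w Σ_k (w+k) · P(W=w)P(K=k)
 = 6·0.2565 + 9·0.3135 + 10·0.1935 + 13·0.2365
 = 1.539 + 2.8215 + 1.935 + 3.0745
 = 9.37

9.37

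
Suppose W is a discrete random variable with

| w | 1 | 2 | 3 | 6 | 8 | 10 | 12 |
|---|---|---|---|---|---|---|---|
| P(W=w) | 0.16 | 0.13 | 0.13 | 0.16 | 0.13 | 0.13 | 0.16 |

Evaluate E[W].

E[W] = Σ w·P(W=w)
 = 1·0.16 + 2·0.13 + 3·0.13 + 6·0.16 + 8·0.13 + 10·0.13 + 12·0.16
 = 0.16 + 0.26 + 0.39 + 0.96 + 1.04 + 1.3 + 1.92
 = 6.03

6.03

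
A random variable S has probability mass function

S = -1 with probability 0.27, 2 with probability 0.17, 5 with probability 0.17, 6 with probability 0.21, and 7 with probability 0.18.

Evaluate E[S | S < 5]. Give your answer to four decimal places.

0.1591

P(S < 5) = 0.27 + 0.17 = 0.44.
E[S | S < 5] = [(-1)·0.27 + 2·0.17] / 0.44
 = 0.07 / 0.44
 = 7/44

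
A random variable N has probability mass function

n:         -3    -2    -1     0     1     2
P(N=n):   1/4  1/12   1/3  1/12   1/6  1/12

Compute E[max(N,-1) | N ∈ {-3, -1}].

P(N ∈ {-3, -1}) = 1/4 + 1/3 = 7/12.
E[max(N,-1) | N ∈ {-3, -1}] = [(-1)·1/4 + (-1)·1/3] / (7/12)
 = -7/12 / (7/12)
 = -1

-1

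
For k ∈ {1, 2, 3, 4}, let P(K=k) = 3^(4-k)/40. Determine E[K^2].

E[K^2] = Σ k^2·P(K=k)
 = 1·27/40 + 4·9/40 + 9·3/40 + 16·1/40
 = 27/40 + 9/10 + 27/40 + 2/5
 = 53/20

2.65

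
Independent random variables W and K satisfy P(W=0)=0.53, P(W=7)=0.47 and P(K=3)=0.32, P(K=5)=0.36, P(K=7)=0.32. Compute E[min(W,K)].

E[min(W,K)] = Σ_w Σ_k min(w,k) · P(W=w)P(K=k)
 = 0·0.1696 + 0·0.1908 + 0·0.1696 + 3·0.1504 + 5·0.1692 + 7·0.1504
 = 0 + 0 + 0 + 0.4512 + 0.846 + 1.0528
 = 2.35

2.35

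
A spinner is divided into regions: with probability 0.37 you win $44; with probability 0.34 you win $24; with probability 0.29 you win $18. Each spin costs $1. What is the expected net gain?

E[payout] = 44·0.37 + 24·0.34 + 18·0.29
 = 16.28 + 8.16 + 5.22
 = 29.66
Net = 29.66 - 1 = 28.66

28.66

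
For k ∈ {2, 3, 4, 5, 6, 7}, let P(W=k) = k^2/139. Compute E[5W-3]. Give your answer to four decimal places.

E[5W-3] = Σ (5w-3)·P(W=w)
 = 7·4/139 + 12·9/139 + 17·16/139 + 22·25/139 + 27·36/139 + 32·49/139
 = 28/139 + 108/139 + 272/139 + 550/139 + 972/139 + 1568/139
 = 3498/139

25.1655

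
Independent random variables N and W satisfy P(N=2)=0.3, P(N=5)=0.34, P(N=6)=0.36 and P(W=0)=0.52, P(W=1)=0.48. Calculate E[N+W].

E[N+W] = Σ_n Σ_w (n+w) · P(N=n)P(W=w)
 = 2·0.156 + 3·0.144 + 5·0.1768 + 6·0.1632 + 6·0.1872 + 7·0.1728
 = 0.312 + 0.432 + 0.884 + 0.9792 + 1.1232 + 1.2096
 = 4.94

4.94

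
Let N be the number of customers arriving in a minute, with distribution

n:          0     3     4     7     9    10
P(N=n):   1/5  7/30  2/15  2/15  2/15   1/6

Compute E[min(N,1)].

E[min(N,1)] = Σ min(n,1)·P(N=n)
 = 0·1/5 + 1·7/30 + 1·2/15 + 1·2/15 + 1·2/15 + 1·1/6
 = 0 + 7/30 + 2/15 + 2/15 + 2/15 + 1/6
 = 4/5

0.8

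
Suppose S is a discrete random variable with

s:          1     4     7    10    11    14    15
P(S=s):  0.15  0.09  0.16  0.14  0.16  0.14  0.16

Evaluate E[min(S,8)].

E[min(S,8)] = Σ min(s,8)·P(S=s)
 = 1·0.15 + 4·0.09 + 7·0.16 + 8·0.14 + 8·0.16 + 8·0.14 + 8·0.16
 = 0.15 + 0.36 + 1.12 + 1.12 + 1.28 + 1.12 + 1.28
 = 6.43

6.43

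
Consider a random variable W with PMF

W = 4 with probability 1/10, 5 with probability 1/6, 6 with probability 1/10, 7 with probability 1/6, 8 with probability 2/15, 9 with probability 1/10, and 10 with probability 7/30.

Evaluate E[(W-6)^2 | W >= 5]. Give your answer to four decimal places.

P(W >= 5) = 1/6 + 1/10 + 1/6 + 2/15 + 1/10 + 7/30 = 9/10.
E[(W-6)^2 | W >= 5] = [1·1/6 + 0·1/10 + 1·1/6 + 4·2/15 + 9·1/10 + 16·7/30] / (9/10)
 = 11/2 / (9/10)
 = 55/9

6.1111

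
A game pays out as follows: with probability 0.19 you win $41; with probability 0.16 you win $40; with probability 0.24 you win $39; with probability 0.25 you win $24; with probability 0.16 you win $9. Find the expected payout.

E[payout] = 41·0.19 + 40·0.16 + 39·0.24 + 24·0.25 + 9·0.16
 = 7.79 + 6.4 + 9.36 + 6 + 1.44
 = 30.99

30.99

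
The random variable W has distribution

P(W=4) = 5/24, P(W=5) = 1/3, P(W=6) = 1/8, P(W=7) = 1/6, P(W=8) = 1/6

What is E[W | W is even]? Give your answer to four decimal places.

P(W is even) = 5/24 + 1/8 + 1/6 = 1/2.
E[W | W is even] = [4·5/24 + 6·1/8 + 8·1/6] / (1/2)
 = 35/12 / (1/2)
 = 35/6

5.8333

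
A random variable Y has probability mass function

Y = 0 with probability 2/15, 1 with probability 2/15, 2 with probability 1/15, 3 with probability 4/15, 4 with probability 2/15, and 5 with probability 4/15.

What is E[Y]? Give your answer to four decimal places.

E[Y] = Σ y·P(Y=y)
 = 0·2/15 + 1·2/15 + 2·1/15 + 3·4/15 + 4·2/15 + 5·4/15
 = 0 + 2/15 + 2/15 + 4/5 + 8/15 + 4/3
 = 44/15

2.9333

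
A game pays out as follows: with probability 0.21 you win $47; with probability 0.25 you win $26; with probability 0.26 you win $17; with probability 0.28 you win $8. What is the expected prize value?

E[payout] = 47·0.21 + 26·0.25 + 17·0.26 + 8·0.28
 = 9.87 + 6.5 + 4.42 + 2.24
 = 23.03

23.03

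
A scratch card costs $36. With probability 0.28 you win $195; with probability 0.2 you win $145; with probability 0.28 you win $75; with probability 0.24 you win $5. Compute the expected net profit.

E[payout] = 195·0.28 + 145·0.2 + 75·0.28 + 5·0.24
 = 54.6 + 29 + 21 + 1.2
 = 105.8
Net = 105.8 - 36 = 69.8

69.8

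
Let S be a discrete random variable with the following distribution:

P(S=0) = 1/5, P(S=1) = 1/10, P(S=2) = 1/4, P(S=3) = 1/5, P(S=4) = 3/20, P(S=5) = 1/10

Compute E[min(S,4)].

E[min(S,4)] = Σ min(s,4)·P(S=s)
 = 0·1/5 + 1·1/10 + 2·1/4 + 3·1/5 + 4·3/20 + 4·1/10
 = 0 + 1/10 + 1/2 + 3/5 + 3/5 + 2/5
 = 11/5

2.2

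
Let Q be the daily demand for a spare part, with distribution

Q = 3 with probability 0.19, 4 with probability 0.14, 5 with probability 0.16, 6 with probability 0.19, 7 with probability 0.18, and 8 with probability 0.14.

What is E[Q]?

E[Q] = Σ q·P(Q=q)
 = 3·0.19 + 4·0.14 + 5·0.16 + 6·0.19 + 7·0.18 + 8·0.14
 = 0.57 + 0.56 + 0.8 + 1.14 + 1.26 + 1.12
 = 5.45

5.45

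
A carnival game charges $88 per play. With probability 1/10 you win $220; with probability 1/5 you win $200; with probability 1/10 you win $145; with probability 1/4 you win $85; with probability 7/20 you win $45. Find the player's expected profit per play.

E[payout] = 220·1/10 + 200·1/5 + 145·1/10 + 85·1/4 + 45·7/20
 = 22 + 40 + 29/2 + 85/4 + 63/4
 = 227/2
Net = 227/2 - 88 = 51/2

25.5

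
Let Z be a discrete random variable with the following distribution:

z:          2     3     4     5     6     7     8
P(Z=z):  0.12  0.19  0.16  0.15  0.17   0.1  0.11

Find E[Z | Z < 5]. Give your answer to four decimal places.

P(Z < 5) = 0.12 + 0.19 + 0.16 = 0.47.
E[Z | Z < 5] = [2·0.12 + 3·0.19 + 4·0.16] / 0.47
 = 1.45 / 0.47
 = 145/47

3.0851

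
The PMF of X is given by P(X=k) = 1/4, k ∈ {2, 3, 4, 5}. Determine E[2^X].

15

E[2^X] = Σ 2^x·P(X=x)
 = 4·1/4 + 8·1/4 + 16·1/4 + 32·1/4
 = 1 + 2 + 4 + 8
 = 15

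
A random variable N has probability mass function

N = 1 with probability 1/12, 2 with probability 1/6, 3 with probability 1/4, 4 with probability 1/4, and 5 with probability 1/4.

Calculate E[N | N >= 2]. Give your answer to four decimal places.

P(N >= 2) = 1/6 + 1/4 + 1/4 + 1/4 = 11/12.
E[N | N >= 2] = [2·1/6 + 3·1/4 + 4·1/4 + 5·1/4] / (11/12)
 = 10/3 / (11/12)
 = 40/11

3.6364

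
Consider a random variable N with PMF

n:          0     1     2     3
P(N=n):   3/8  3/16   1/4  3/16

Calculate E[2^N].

E[2^N] = Σ 2^n·P(N=n)
 = 1·3/8 + 2·3/16 + 4·1/4 + 8·3/16
 = 3/8 + 3/8 + 1 + 3/2
 = 13/4

3.25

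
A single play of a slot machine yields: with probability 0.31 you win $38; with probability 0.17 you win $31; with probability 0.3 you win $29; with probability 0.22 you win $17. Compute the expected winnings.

29.49

E[payout] = 38·0.31 + 31·0.17 + 29·0.3 + 17·0.22
 = 11.78 + 5.27 + 8.7 + 3.74
 = 29.49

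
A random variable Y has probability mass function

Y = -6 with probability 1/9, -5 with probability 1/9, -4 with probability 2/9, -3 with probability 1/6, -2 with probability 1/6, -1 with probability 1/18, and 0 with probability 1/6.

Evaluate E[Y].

-3

E[Y] = Σ y·P(Y=y)
 = (-6)·1/9 + (-5)·1/9 + (-4)·2/9 + (-3)·1/6 + (-2)·1/6 + (-1)·1/18 + 0·1/6
 = (-2/3) + (-5/9) + (-8/9) + (-1/2) + (-1/3) + (-1/18) + 0
 = -3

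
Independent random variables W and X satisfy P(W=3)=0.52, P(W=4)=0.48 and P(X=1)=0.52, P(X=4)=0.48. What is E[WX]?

8.4912

E[WX] = Σ_w Σ_x wx · P(W=w)P(X=x)
 = 3·0.2704 + 12·0.2496 + 4·0.2496 + 16·0.2304
 = 0.8112 + 2.9952 + 0.9984 + 3.6864
 = 8.4912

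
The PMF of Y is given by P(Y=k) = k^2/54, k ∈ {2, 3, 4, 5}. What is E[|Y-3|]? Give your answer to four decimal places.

E[|Y-3|] = Σ |y-3|·P(Y=y)
 = 1·2/27 + 0·1/6 + 1·8/27 + 2·25/54
 = 2/27 + 0 + 8/27 + 25/27
 = 35/27

1.2963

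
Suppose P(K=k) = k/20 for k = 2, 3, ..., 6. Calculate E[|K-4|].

E[|K-4|] = Σ |k-4|·P(K=k)
 = 2·1/10 + 1·3/20 + 0·1/5 + 1·1/4 + 2·3/10
 = 1/5 + 3/20 + 0 + 1/4 + 3/5
 = 6/5

1.2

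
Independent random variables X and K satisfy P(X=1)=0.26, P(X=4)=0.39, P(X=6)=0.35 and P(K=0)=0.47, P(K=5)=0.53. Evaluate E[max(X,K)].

4.6779

E[max(X,K)] = Σ_x Σ_k max(x,k) · P(X=x)P(K=k)
 = 1·0.1222 + 5·0.1378 + 4·0.1833 + 5·0.2067 + 6·0.1645 + 6·0.1855
 = 0.1222 + 0.689 + 0.7332 + 1.0335 + 0.987 + 1.113
 = 4.6779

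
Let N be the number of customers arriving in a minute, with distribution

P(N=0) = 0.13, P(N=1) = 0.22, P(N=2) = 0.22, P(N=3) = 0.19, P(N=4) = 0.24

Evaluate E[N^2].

E[N^2] = Σ n^2·P(N=n)
 = 0·0.13 + 1·0.22 + 4·0.22 + 9·0.19 + 16·0.24
 = 0 + 0.22 + 0.88 + 1.71 + 3.84
 = 6.65

6.65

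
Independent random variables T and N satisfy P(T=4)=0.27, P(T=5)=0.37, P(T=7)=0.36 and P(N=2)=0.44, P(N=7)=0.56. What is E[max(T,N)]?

6.318

E[max(T,N)] = Σ_t Σ_n max(t,n) · P(T=t)P(N=n)
 = 4·0.1188 + 7·0.1512 + 5·0.1628 + 7·0.2072 + 7·0.1584 + 7·0.2016
 = 0.4752 + 1.0584 + 0.814 + 1.4504 + 1.1088 + 1.4112
 = 6.318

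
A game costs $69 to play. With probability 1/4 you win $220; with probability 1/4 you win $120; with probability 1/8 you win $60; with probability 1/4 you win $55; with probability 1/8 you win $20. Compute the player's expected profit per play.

39.75

E[payout] = 220·1/4 + 120·1/4 + 60·1/8 + 55·1/4 + 20·1/8
 = 55 + 30 + 15/2 + 55/4 + 5/2
 = 435/4
Net = 435/4 - 69 = 159/4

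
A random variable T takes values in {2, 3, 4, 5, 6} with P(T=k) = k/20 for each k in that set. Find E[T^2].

22

E[T^2] = Σ t^2·P(T=t)
 = 4·1/10 + 9·3/20 + 16·1/5 + 25·1/4 + 36·3/10
 = 2/5 + 27/20 + 16/5 + 25/4 + 54/5
 = 22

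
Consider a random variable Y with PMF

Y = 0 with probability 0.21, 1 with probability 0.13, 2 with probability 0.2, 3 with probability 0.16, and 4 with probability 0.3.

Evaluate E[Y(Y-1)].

E[Y(Y-1)] = Σ y(y-1)·P(Y=y)
 = 0·0.21 + 0·0.13 + 2·0.2 + 6·0.16 + 12·0.3
 = 0 + 0 + 0.4 + 0.96 + 3.6
 = 4.96

4.96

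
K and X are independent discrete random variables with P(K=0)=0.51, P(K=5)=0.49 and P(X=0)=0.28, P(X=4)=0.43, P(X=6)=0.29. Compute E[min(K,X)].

E[min(K,X)] = Σ_k Σ_x min(k,x) · P(K=k)P(X=x)
 = 0·0.1428 + 0·0.2193 + 0·0.1479 + 0·0.1372 + 4·0.2107 + 5·0.1421
 = 0 + 0 + 0 + 0 + 0.8428 + 0.7105
 = 1.5533

1.5533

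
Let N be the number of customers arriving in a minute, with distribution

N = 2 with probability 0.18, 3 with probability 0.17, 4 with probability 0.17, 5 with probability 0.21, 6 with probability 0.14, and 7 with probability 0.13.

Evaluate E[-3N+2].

E[-3N+2] = Σ (-3n+2)·P(N=n)
 = (-4)·0.18 + (-7)·0.17 + (-10)·0.17 + (-13)·0.21 + (-16)·0.14 + (-19)·0.13
 = (-0.72) + (-1.19) + (-1.7) + (-2.73) + (-2.24) + (-2.47)
 = -11.05

-11.05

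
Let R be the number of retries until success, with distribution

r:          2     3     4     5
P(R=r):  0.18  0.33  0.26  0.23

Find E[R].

E[R] = Σ r·P(R=r)
 = 2·0.18 + 3·0.33 + 4·0.26 + 5·0.23
 = 0.36 + 0.99 + 1.04 + 1.15
 = 3.54

3.54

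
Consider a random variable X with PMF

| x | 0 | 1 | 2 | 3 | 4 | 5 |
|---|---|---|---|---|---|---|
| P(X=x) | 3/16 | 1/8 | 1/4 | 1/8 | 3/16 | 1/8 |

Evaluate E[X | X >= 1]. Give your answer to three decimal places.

P(X >= 1) = 1/8 + 1/4 + 1/8 + 3/16 + 1/8 = 13/16.
E[X | X >= 1] = [1·1/8 + 2·1/4 + 3·1/8 + 4·3/16 + 5·1/8] / (13/16)
 = 19/8 / (13/16)
 = 38/13

2.923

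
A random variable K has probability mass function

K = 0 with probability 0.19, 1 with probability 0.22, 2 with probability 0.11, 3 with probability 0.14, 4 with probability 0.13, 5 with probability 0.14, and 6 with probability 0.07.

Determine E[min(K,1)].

0.81

E[min(K,1)] = Σ min(k,1)·P(K=k)
 = 0·0.19 + 1·0.22 + 1·0.11 + 1·0.14 + 1·0.13 + 1·0.14 + 1·0.07
 = 0 + 0.22 + 0.11 + 0.14 + 0.13 + 0.14 + 0.07
 = 0.81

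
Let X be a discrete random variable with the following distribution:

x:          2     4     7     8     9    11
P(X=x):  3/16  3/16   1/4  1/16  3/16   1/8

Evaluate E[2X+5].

E[2X+5] = Σ (2x+5)·P(X=x)
 = 9·3/16 + 13·3/16 + 19·1/4 + 21·1/16 + 23·3/16 + 27·1/8
 = 27/16 + 39/16 + 19/4 + 21/16 + 69/16 + 27/8
 = 143/8

17.875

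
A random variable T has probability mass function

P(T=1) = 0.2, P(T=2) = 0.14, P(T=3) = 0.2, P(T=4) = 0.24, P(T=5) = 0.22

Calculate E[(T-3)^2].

E[(T-3)^2] = Σ (t-3)^2·P(T=t)
 = 4·0.2 + 1·0.14 + 0·0.2 + 1·0.24 + 4·0.22
 = 0.8 + 0.14 + 0 + 0.24 + 0.88
 = 2.06

2.06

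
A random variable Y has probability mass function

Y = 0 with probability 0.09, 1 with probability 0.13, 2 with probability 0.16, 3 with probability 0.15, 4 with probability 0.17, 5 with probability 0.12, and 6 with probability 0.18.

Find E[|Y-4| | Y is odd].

1.65

P(Y is odd) = 0.13 + 0.15 + 0.12 = 0.4.
E[|Y-4| | Y is odd] = [3·0.13 + 1·0.15 + 1·0.12] / 0.4
 = 0.66 / 0.4
 = 33/20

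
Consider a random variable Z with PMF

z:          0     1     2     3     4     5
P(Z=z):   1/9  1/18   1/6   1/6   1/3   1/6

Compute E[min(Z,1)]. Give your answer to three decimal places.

0.889

E[min(Z,1)] = Σ min(z,1)·P(Z=z)
 = 0·1/9 + 1·1/18 + 1·1/6 + 1·1/6 + 1·1/3 + 1·1/6
 = 0 + 1/18 + 1/6 + 1/6 + 1/3 + 1/6
 = 8/9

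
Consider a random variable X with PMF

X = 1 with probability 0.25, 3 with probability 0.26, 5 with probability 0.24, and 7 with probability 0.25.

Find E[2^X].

42.26

E[2^X] = Σ 2^x·P(X=x)
 = 2·0.25 + 8·0.26 + 32·0.24 + 128·0.25
 = 0.5 + 2.08 + 7.68 + 32
 = 42.26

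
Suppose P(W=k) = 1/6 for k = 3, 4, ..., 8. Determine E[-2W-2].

E[-2W-2] = Σ (-2w-2)·P(W=w)
 = (-8)·1/6 + (-10)·1/6 + (-12)·1/6 + (-14)·1/6 + (-16)·1/6 + (-18)·1/6
 = (-4/3) + (-5/3) + (-2) + (-7/3) + (-8/3) + (-3)
 = -13

-13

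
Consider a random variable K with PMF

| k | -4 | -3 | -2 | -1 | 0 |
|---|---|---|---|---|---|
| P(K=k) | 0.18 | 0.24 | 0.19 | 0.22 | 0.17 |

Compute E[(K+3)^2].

E[(K+3)^2] = Σ (k+3)^2·P(K=k)
 = 1·0.18 + 0·0.24 + 1·0.19 + 4·0.22 + 9·0.17
 = 0.18 + 0 + 0.19 + 0.88 + 1.53
 = 2.78

2.78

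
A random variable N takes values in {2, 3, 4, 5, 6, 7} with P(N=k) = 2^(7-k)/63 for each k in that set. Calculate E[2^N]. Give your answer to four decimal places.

E[2^N] = Σ 2^n·P(N=n)
 = 4·32/63 + 8·16/63 + 16·8/63 + 32·4/63 + 64·2/63 + 128·1/63
 = 128/63 + 128/63 + 128/63 + 128/63 + 128/63 + 128/63
 = 256/21

12.1905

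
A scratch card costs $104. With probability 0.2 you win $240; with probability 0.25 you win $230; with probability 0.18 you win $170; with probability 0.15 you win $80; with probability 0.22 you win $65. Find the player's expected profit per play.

E[payout] = 240·0.2 + 230·0.25 + 170·0.18 + 80·0.15 + 65·0.22
 = 48 + 57.5 + 30.6 + 12 + 14.3
 = 162.4
Net = 162.4 - 104 = 58.4

58.4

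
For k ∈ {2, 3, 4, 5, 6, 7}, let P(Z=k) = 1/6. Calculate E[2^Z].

E[2^Z] = Σ 2^z·P(Z=z)
 = 4·1/6 + 8·1/6 + 16·1/6 + 32·1/6 + 64·1/6 + 128·1/6
 = 2/3 + 4/3 + 8/3 + 16/3 + 32/3 + 64/3
 = 42

42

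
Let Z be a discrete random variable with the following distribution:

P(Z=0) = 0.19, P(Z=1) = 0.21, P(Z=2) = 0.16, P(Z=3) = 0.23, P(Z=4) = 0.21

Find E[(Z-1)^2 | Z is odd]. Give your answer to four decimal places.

P(Z is odd) = 0.21 + 0.23 = 0.44.
E[(Z-1)^2 | Z is odd] = [0·0.21 + 4·0.23] / 0.44
 = 0.92 / 0.44
 = 23/11

2.0909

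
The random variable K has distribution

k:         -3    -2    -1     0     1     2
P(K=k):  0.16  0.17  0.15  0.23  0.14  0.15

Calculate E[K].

-0.53

E[K] = Σ k·P(K=k)
 = (-3)·0.16 + (-2)·0.17 + (-1)·0.15 + 0·0.23 + 1·0.14 + 2·0.15
 = (-0.48) + (-0.34) + (-0.15) + 0 + 0.14 + 0.3
 = -0.53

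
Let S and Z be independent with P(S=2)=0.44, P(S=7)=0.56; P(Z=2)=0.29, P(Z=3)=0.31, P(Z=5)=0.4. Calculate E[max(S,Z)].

5.4644

E[max(S,Z)] = Σ_s Σ_z max(s,z) · P(S=s)P(Z=z)
 = 2·0.1276 + 3·0.1364 + 5·0.176 + 7·0.1624 + 7·0.1736 + 7·0.224
 = 0.2552 + 0.4092 + 0.88 + 1.1368 + 1.2152 + 1.568
 = 5.4644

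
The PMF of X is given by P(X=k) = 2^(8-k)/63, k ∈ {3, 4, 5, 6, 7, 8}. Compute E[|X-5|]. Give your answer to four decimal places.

E[|X-5|] = Σ |x-5|·P(X=x)
 = 2·32/63 + 1·16/63 + 0·8/63 + 1·4/63 + 2·2/63 + 3·1/63
 = 64/63 + 16/63 + 0 + 4/63 + 4/63 + 1/21
 = 13/9

1.4444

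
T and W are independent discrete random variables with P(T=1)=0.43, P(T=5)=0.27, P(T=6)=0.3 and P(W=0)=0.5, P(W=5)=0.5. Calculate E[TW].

8.95

E[TW] = Σ_t Σ_w tw · P(T=t)P(W=w)
 = 0·0.215 + 5·0.215 + 0·0.135 + 25·0.135 + 0·0.15 + 30·0.15
 = 0 + 1.075 + 0 + 3.375 + 0 + 4.5
 = 8.95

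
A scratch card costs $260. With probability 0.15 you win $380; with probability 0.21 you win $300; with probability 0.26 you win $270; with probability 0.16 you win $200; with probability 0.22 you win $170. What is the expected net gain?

-0.4

E[payout] = 380·0.15 + 300·0.21 + 270·0.26 + 200·0.16 + 170·0.22
 = 57 + 63 + 70.2 + 32 + 37.4
 = 259.6
Net = 259.6 - 260 = -0.4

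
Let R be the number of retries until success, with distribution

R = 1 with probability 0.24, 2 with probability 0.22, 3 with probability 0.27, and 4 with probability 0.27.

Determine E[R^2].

E[R^2] = Σ r^2·P(R=r)
 = 1·0.24 + 4·0.22 + 9·0.27 + 16·0.27
 = 0.24 + 0.88 + 2.43 + 4.32
 = 7.87

7.87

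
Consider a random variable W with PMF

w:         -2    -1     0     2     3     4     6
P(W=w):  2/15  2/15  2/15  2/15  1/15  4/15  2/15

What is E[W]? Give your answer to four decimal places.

1.9333

E[W] = Σ w·P(W=w)
 = (-2)·2/15 + (-1)·2/15 + 0·2/15 + 2·2/15 + 3·1/15 + 4·4/15 + 6·2/15
 = (-4/15) + (-2/15) + 0 + 4/15 + 1/5 + 16/15 + 4/5
 = 29/15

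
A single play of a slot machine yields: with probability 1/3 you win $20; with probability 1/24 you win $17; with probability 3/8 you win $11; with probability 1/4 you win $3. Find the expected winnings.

12.25

E[payout] = 20·1/3 + 17·1/24 + 11·3/8 + 3·1/4
 = 20/3 + 17/24 + 33/8 + 3/4
 = 49/4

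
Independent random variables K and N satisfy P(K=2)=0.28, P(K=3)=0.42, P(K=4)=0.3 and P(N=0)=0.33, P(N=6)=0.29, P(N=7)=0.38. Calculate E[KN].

13.288

E[KN] = Σ_k Σ_n kn · P(K=k)P(N=n)
 = 0·0.0924 + 12·0.0812 + 14·0.1064 + 0·0.1386 + 18·0.1218 + 21·0.1596 + 0·0.099 + 24·0.087 + 28·0.114
 = 0 + 0.9744 + 1.4896 + 0 + 2.1924 + 3.3516 + 0 + 2.088 + 3.192
 = 13.288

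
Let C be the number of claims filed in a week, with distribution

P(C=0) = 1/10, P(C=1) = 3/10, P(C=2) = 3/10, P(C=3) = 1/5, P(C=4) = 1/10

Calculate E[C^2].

4.9

E[C^2] = Σ c^2·P(C=c)
 = 0·1/10 + 1·3/10 + 4·3/10 + 9·1/5 + 16·1/10
 = 0 + 3/10 + 6/5 + 9/5 + 8/5
 = 49/10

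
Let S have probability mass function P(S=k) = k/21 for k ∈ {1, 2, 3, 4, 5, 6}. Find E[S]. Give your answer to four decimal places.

4.3333

E[S] = Σ s·P(S=s)
 = 1·1/21 + 2·2/21 + 3·1/7 + 4·4/21 + 5·5/21 + 6·2/7
 = 1/21 + 4/21 + 3/7 + 16/21 + 25/21 + 12/7
 = 13/3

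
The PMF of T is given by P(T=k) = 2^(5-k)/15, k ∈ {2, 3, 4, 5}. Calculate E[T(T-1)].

E[T(T-1)] = Σ t(t-1)·P(T=t)
 = 2·8/15 + 6·4/15 + 12·2/15 + 20·1/15
 = 16/15 + 8/5 + 8/5 + 4/3
 = 28/5

5.6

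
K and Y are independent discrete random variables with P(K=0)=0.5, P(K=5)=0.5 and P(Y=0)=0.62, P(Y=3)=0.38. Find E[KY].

2.85

E[KY] = Σ_k Σ_y ky · P(K=k)P(Y=y)
 = 0·0.31 + 0·0.19 + 0·0.31 + 15·0.19
 = 0 + 0 + 0 + 2.85
 = 2.85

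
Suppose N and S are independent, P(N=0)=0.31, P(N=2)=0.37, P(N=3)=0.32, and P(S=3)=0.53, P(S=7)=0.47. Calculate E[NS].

8.296

E[NS] = Σ_n Σ_s ns · P(N=n)P(S=s)
 = 0·0.1643 + 0·0.1457 + 6·0.1961 + 14·0.1739 + 9·0.1696 + 21·0.1504
 = 0 + 0 + 1.1766 + 2.4346 + 1.5264 + 3.1584
 = 8.296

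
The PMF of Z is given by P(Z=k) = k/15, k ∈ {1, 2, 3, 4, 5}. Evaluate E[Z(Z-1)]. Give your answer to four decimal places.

11.3333

E[Z(Z-1)] = Σ z(z-1)·P(Z=z)
 = 0·1/15 + 2·2/15 + 6·1/5 + 12·4/15 + 20·1/3
 = 0 + 4/15 + 6/5 + 16/5 + 20/3
 = 34/3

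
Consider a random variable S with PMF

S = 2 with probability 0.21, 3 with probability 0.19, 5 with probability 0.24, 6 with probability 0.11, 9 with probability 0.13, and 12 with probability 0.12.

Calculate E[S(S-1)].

34.86

E[S(S-1)] = Σ s(s-1)·P(S=s)
 = 2·0.21 + 6·0.19 + 20·0.24 + 30·0.11 + 72·0.13 + 132·0.12
 = 0.42 + 1.14 + 4.8 + 3.3 + 9.36 + 15.84
 = 34.86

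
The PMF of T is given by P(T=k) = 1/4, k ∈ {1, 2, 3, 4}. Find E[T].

2.5

E[T] = Σ t·P(T=t)
 = 1·1/4 + 2·1/4 + 3·1/4 + 4·1/4
 = 1/4 + 1/2 + 3/4 + 1
 = 5/2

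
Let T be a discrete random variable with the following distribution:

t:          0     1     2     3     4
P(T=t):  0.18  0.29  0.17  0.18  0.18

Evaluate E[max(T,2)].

E[max(T,2)] = Σ max(t,2)·P(T=t)
 = 2·0.18 + 2·0.29 + 2·0.17 + 3·0.18 + 4·0.18
 = 0.36 + 0.58 + 0.34 + 0.54 + 0.72
 = 2.54

2.54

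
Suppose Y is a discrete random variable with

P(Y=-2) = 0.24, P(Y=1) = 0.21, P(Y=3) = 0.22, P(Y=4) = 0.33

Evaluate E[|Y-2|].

2.05

E[|Y-2|] = Σ |y-2|·P(Y=y)
 = 4·0.24 + 1·0.21 + 1·0.22 + 2·0.33
 = 0.96 + 0.21 + 0.22 + 0.66
 = 2.05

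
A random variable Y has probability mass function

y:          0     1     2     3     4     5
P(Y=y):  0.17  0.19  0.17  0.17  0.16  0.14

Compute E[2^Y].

E[2^Y] = Σ 2^y·P(Y=y)
 = 1·0.17 + 2·0.19 + 4·0.17 + 8·0.17 + 16·0.16 + 32·0.14
 = 0.17 + 0.38 + 0.68 + 1.36 + 2.56 + 4.48
 = 9.63

9.63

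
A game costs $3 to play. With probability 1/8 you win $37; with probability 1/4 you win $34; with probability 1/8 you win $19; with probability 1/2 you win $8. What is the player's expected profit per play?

16.5

E[payout] = 37·1/8 + 34·1/4 + 19·1/8 + 8·1/2
 = 37/8 + 17/2 + 19/8 + 4
 = 39/2
Net = 39/2 - 3 = 33/2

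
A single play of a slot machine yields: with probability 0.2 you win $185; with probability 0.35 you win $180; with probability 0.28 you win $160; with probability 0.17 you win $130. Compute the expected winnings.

166.9

E[payout] = 185·0.2 + 180·0.35 + 160·0.28 + 130·0.17
 = 37 + 63 + 44.8 + 22.1
 = 166.9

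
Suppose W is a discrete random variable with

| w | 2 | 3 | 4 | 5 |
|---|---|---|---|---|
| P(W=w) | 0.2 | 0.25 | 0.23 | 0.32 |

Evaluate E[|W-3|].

1.07

E[|W-3|] = Σ |w-3|·P(W=w)
 = 1·0.2 + 0·0.25 + 1·0.23 + 2·0.32
 = 0.2 + 0 + 0.23 + 0.64
 = 1.07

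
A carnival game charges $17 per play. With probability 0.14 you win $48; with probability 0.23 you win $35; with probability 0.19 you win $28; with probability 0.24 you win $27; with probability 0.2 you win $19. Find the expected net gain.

13.37

E[payout] = 48·0.14 + 35·0.23 + 28·0.19 + 27·0.24 + 19·0.2
 = 6.72 + 8.05 + 5.32 + 6.48 + 3.8
 = 30.37
Net = 30.37 - 17 = 13.37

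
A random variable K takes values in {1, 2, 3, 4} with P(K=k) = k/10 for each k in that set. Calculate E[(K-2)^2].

2

E[(K-2)^2] = Σ (k-2)^2·P(K=k)
 = 1·1/10 + 0·1/5 + 1·3/10 + 4·2/5
 = 1/10 + 0 + 3/10 + 8/5
 = 2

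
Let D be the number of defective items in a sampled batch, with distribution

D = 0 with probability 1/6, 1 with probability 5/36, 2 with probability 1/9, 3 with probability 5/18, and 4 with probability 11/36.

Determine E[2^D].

E[2^D] = Σ 2^d·P(D=d)
 = 1·1/6 + 2·5/36 + 4·1/9 + 8·5/18 + 16·11/36
 = 1/6 + 5/18 + 4/9 + 20/9 + 44/9
 = 8

8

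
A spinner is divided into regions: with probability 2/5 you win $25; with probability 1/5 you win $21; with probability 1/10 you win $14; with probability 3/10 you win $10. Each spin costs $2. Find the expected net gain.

16.6

E[payout] = 25·2/5 + 21·1/5 + 14·1/10 + 10·3/10
 = 10 + 21/5 + 7/5 + 3
 = 93/5
Net = 93/5 - 2 = 83/5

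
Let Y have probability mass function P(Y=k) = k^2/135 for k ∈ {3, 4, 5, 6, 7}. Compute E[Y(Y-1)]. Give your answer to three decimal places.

28.770

E[Y(Y-1)] = Σ y(y-1)·P(Y=y)
 = 6·1/15 + 12·16/135 + 20·5/27 + 30·4/15 + 42·49/135
 = 2/5 + 64/45 + 100/27 + 8 + 686/45
 = 3884/135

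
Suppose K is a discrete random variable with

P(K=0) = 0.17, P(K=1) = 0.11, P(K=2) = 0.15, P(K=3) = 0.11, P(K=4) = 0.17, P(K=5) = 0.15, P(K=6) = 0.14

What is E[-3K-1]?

-10.03

E[-3K-1] = Σ (-3k-1)·P(K=k)
 = (-1)·0.17 + (-4)·0.11 + (-7)·0.15 + (-10)·0.11 + (-13)·0.17 + (-16)·0.15 + (-19)·0.14
 = (-0.17) + (-0.44) + (-1.05) + (-1.1) + (-2.21) + (-2.4) + (-2.66)
 = -10.03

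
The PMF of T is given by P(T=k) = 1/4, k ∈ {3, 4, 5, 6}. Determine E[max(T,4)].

4.75

E[max(T,4)] = Σ max(t,4)·P(T=t)
 = 4·1/4 + 4·1/4 + 5·1/4 + 6·1/4
 = 1 + 1 + 5/4 + 3/2
 = 19/4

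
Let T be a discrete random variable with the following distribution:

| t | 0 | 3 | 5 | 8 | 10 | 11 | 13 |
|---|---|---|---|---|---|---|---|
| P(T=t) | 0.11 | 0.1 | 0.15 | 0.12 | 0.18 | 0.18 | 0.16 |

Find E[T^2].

E[T^2] = Σ t^2·P(T=t)
 = 0·0.11 + 9·0.1 + 25·0.15 + 64·0.12 + 100·0.18 + 121·0.18 + 169·0.16
 = 0 + 0.9 + 3.75 + 7.68 + 18 + 21.78 + 27.04
 = 79.15

79.15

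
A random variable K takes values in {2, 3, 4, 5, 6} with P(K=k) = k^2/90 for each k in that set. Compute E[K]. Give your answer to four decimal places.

4.8889

E[K] = Σ k·P(K=k)
 = 2·2/45 + 3·1/10 + 4·8/45 + 5·5/18 + 6·2/5
 = 4/45 + 3/10 + 32/45 + 25/18 + 12/5
 = 44/9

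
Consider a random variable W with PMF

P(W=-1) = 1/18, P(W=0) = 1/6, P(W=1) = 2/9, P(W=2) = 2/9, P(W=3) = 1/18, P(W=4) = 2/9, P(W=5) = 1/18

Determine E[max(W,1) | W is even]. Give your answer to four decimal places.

P(W is even) = 1/6 + 2/9 + 2/9 = 11/18.
E[max(W,1) | W is even] = [1·1/6 + 2·2/9 + 4·2/9] / (11/18)
 = 3/2 / (11/18)
 = 27/11

2.4545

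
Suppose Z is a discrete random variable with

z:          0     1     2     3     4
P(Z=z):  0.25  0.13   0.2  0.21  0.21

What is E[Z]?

2

E[Z] = Σ z·P(Z=z)
 = 0·0.25 + 1·0.13 + 2·0.2 + 3·0.21 + 4·0.21
 = 0 + 0.13 + 0.4 + 0.63 + 0.84
 = 2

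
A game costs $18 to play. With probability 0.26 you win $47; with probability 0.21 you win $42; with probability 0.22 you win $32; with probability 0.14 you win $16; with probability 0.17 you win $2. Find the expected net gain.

E[payout] = 47·0.26 + 42·0.21 + 32·0.22 + 16·0.14 + 2·0.17
 = 12.22 + 8.82 + 7.04 + 2.24 + 0.34
 = 30.66
Net = 30.66 - 18 = 12.66

12.66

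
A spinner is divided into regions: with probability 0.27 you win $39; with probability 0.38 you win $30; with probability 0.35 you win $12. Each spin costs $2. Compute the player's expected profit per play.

24.13

E[payout] = 39·0.27 + 30·0.38 + 12·0.35
 = 10.53 + 11.4 + 4.2
 = 26.13
Net = 26.13 - 2 = 24.13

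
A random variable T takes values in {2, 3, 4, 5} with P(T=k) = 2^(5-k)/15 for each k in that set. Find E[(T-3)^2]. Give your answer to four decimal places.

E[(T-3)^2] = Σ (t-3)^2·P(T=t)
 = 1·8/15 + 0·4/15 + 1·2/15 + 4·1/15
 = 8/15 + 0 + 2/15 + 4/15
 = 14/15

0.9333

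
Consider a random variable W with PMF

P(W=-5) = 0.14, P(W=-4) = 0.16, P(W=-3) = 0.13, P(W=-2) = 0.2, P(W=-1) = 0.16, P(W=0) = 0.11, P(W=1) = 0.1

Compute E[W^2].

E[W^2] = Σ w^2·P(W=w)
 = 25·0.14 + 16·0.16 + 9·0.13 + 4·0.2 + 1·0.16 + 0·0.11 + 1·0.1
 = 3.5 + 2.56 + 1.17 + 0.8 + 0.16 + 0 + 0.1
 = 8.29

8.29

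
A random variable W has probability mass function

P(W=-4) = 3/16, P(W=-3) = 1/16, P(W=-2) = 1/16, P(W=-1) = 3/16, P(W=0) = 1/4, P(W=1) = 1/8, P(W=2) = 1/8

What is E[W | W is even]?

-1

P(W is even) = 3/16 + 1/16 + 1/4 + 1/8 = 5/8.
E[W | W is even] = [(-4)·3/16 + (-2)·1/16 + 0·1/4 + 2·1/8] / (5/8)
 = -5/8 / (5/8)
 = -1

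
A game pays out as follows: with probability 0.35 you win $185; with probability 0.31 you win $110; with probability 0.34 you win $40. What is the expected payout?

E[payout] = 185·0.35 + 110·0.31 + 40·0.34
 = 64.75 + 34.1 + 13.6
 = 112.45

112.45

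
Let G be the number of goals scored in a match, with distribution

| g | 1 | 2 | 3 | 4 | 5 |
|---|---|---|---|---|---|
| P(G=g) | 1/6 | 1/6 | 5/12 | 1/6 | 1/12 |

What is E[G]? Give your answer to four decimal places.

E[G] = Σ g·P(G=g)
 = 1·1/6 + 2·1/6 + 3·5/12 + 4·1/6 + 5·1/12
 = 1/6 + 1/3 + 5/4 + 2/3 + 5/12
 = 17/6

2.8333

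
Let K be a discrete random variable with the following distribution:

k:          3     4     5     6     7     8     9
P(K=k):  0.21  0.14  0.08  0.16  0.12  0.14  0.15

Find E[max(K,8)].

E[max(K,8)] = Σ max(k,8)·P(K=k)
 = 8·0.21 + 8·0.14 + 8·0.08 + 8·0.16 + 8·0.12 + 8·0.14 + 9·0.15
 = 1.68 + 1.12 + 0.64 + 1.28 + 0.96 + 1.12 + 1.35
 = 8.15

8.15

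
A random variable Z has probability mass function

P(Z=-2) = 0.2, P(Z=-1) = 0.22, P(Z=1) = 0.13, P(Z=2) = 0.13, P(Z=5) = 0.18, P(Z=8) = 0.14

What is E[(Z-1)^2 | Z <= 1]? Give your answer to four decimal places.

P(Z <= 1) = 0.2 + 0.22 + 0.13 = 0.55.
E[(Z-1)^2 | Z <= 1] = [9·0.2 + 4·0.22 + 0·0.13] / 0.55
 = 2.68 / 0.55
 = 268/55

4.8727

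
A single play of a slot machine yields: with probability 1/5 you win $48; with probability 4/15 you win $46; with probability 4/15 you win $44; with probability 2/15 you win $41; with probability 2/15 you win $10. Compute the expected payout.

40.4

E[payout] = 48·1/5 + 46·4/15 + 44·4/15 + 41·2/15 + 10·2/15
 = 48/5 + 184/15 + 176/15 + 82/15 + 4/3
 = 202/5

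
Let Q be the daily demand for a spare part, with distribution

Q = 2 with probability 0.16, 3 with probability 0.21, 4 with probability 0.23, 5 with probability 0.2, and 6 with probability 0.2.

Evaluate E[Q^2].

E[Q^2] = Σ q^2·P(Q=q)
 = 4·0.16 + 9·0.21 + 16·0.23 + 25·0.2 + 36·0.2
 = 0.64 + 1.89 + 3.68 + 5 + 7.2
 = 18.41

18.41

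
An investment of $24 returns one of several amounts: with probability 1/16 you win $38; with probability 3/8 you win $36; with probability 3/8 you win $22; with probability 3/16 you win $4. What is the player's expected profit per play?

E[payout] = 38·1/16 + 36·3/8 + 22·3/8 + 4·3/16
 = 19/8 + 27/2 + 33/4 + 3/4
 = 199/8
Net = 199/8 - 24 = 7/8

0.875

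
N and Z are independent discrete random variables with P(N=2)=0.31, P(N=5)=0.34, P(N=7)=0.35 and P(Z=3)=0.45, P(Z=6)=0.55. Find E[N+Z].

E[N+Z] = Σ_n Σ_z (n+z) · P(N=n)P(Z=z)
 = 5·0.1395 + 8·0.1705 + 8·0.153 + 11·0.187 + 10·0.1575 + 13·0.1925
 = 0.6975 + 1.364 + 1.224 + 2.057 + 1.575 + 2.5025
 = 9.42

9.42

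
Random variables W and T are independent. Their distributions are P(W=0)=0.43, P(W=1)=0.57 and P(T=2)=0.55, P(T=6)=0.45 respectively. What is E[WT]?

E[WT] = Σ_w Σ_t wt · P(W=w)P(T=t)
 = 0·0.2365 + 0·0.1935 + 2·0.3135 + 6·0.2565
 = 0 + 0 + 0.627 + 1.539
 = 2.166

2.166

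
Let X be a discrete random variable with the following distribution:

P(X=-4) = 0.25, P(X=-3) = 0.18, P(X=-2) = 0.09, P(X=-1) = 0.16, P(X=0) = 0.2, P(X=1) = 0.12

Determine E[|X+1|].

1.64

E[|X+1|] = Σ |x+1|·P(X=x)
 = 3·0.25 + 2·0.18 + 1·0.09 + 0·0.16 + 1·0.2 + 2·0.12
 = 0.75 + 0.36 + 0.09 + 0 + 0.2 + 0.24
 = 1.64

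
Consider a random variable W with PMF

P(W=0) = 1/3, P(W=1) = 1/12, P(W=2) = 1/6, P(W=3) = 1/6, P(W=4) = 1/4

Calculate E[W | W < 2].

P(W < 2) = 1/3 + 1/12 = 5/12.
E[W | W < 2] = [0·1/3 + 1·1/12] / (5/12)
 = 1/12 / (5/12)
 = 1/5

0.2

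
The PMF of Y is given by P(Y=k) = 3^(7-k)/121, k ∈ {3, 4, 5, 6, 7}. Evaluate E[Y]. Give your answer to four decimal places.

E[Y] = Σ y·P(Y=y)
 = 3·81/121 + 4·27/121 + 5·9/121 + 6·3/121 + 7·1/121
 = 243/121 + 108/121 + 45/121 + 18/121 + 7/121
 = 421/121

3.4793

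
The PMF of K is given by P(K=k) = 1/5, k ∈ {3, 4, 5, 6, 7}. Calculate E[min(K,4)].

E[min(K,4)] = Σ min(k,4)·P(K=k)
 = 3·1/5 + 4·1/5 + 4·1/5 + 4·1/5 + 4·1/5
 = 3/5 + 4/5 + 4/5 + 4/5 + 4/5
 = 19/5

3.8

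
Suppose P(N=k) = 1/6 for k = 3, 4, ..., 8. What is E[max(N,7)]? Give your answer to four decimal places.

7.1667

E[max(N,7)] = Σ max(n,7)·P(N=n)
 = 7·1/6 + 7·1/6 + 7·1/6 + 7·1/6 + 7·1/6 + 8·1/6
 = 7/6 + 7/6 + 7/6 + 7/6 + 7/6 + 4/3
 = 43/6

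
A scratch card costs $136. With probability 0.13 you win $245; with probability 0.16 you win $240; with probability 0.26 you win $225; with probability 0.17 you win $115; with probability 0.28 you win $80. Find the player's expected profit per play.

E[payout] = 245·0.13 + 240·0.16 + 225·0.26 + 115·0.17 + 80·0.28
 = 31.85 + 38.4 + 58.5 + 19.55 + 22.4
 = 170.7
Net = 170.7 - 136 = 34.7

34.7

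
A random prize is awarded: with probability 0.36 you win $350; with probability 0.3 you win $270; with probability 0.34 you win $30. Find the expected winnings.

E[payout] = 350·0.36 + 270·0.3 + 30·0.34
 = 126 + 81 + 10.2
 = 217.2

217.2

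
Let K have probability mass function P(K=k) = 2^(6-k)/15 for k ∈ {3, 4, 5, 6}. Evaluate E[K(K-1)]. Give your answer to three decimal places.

E[K(K-1)] = Σ k(k-1)·P(K=k)
 = 6·8/15 + 12·4/15 + 20·2/15 + 30·1/15
 = 16/5 + 16/5 + 8/3 + 2
 = 166/15

11.067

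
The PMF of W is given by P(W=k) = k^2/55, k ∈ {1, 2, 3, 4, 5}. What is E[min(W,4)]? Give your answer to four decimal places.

3.6364

E[min(W,4)] = Σ min(w,4)·P(W=w)
 = 1·1/55 + 2·4/55 + 3·9/55 + 4·16/55 + 4·5/11
 = 1/55 + 8/55 + 27/55 + 64/55 + 20/11
 = 40/11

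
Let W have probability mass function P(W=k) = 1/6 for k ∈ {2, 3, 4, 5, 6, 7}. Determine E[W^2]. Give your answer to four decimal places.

23.1667

E[W^2] = Σ w^2·P(W=w)
 = 4·1/6 + 9·1/6 + 16·1/6 + 25·1/6 + 36·1/6 + 49·1/6
 = 2/3 + 3/2 + 8/3 + 25/6 + 6 + 49/6
 = 139/6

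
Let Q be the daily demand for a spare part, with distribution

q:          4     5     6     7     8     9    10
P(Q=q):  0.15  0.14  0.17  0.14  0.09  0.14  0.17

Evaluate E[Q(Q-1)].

E[Q(Q-1)] = Σ q(q-1)·P(Q=q)
 = 12·0.15 + 20·0.14 + 30·0.17 + 42·0.14 + 56·0.09 + 72·0.14 + 90·0.17
 = 1.8 + 2.8 + 5.1 + 5.88 + 5.04 + 10.08 + 15.3
 = 46

46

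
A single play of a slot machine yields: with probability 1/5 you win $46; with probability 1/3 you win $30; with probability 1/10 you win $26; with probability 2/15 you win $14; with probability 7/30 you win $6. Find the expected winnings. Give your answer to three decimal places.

25.067

E[payout] = 46·1/5 + 30·1/3 + 26·1/10 + 14·2/15 + 6·7/30
 = 46/5 + 10 + 13/5 + 28/15 + 7/5
 = 376/15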